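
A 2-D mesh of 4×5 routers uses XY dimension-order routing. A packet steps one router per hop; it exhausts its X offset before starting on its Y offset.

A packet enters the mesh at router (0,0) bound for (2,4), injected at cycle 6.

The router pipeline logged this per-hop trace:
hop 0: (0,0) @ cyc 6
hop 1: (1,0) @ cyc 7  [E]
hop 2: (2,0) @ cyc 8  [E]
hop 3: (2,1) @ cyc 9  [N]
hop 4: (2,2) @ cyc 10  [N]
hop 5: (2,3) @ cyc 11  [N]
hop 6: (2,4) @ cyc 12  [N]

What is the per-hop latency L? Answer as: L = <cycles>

Between hops 0 and 1 the cycle counter advances 7 − 6 = 1.
One hop costs L cycles, so L = 1.

L = 1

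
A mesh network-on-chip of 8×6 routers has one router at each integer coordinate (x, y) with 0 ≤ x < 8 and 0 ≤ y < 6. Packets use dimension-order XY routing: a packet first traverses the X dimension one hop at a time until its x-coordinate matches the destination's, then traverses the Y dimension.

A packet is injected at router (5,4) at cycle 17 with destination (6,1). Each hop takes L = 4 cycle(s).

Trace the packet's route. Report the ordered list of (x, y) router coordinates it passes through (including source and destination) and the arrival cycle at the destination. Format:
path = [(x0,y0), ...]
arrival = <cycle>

path = [(5,4), (6,4), (6,3), (6,2), (6,1)]
arrival = 33

src (5,4)  cyc=17
E→(6,4)  cyc=21
S→(6,3)  cyc=25
S→(6,2)  cyc=29
S→(6,1)  cyc=33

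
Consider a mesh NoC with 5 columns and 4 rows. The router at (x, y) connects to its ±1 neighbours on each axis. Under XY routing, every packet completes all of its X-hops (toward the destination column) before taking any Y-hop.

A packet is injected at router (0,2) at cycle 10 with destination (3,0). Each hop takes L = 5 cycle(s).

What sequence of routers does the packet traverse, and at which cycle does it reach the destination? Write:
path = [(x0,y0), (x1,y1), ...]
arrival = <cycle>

path = [(0,2), (1,2), (2,2), (3,2), (3,1), (3,0)]
arrival = 35

hop 0: (0,2) @ cyc 10
hop 1: (1,2) @ cyc 15  [E]
hop 2: (2,2) @ cyc 20  [E]
hop 3: (3,2) @ cyc 25  [E]
hop 4: (3,1) @ cyc 30  [S]
hop 5: (3,0) @ cyc 35  [S]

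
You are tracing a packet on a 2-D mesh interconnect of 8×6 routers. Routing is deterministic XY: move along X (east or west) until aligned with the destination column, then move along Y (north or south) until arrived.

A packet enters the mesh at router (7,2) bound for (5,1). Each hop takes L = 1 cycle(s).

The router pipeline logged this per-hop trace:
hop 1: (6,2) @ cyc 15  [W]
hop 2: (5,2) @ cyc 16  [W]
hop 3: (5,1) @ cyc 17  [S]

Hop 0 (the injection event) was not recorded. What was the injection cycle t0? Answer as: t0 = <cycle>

cyc[1] = 15 and cyc[k] = t0 + k·L for every k.
t0 = cyc[1] − L = 15 − 1 = 14.

t0 = 14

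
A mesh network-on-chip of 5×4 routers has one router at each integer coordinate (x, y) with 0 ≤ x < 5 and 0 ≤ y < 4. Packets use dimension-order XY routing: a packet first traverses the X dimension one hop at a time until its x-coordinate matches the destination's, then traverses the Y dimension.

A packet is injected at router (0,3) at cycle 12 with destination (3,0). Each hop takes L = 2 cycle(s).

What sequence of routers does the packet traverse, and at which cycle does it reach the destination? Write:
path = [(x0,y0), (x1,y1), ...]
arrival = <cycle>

path = [(0,3), (1,3), (2,3), (3,3), (3,2), (3,1), (3,0)]
arrival = 24

[0] x=0 y=3 t=12
[1] x=1 y=3 t=14 →E
[2] x=2 y=3 t=16 →E
[3] x=3 y=3 t=18 →E
[4] x=3 y=2 t=20 →S
[5] x=3 y=1 t=22 →S
[6] x=3 y=0 t=24 →S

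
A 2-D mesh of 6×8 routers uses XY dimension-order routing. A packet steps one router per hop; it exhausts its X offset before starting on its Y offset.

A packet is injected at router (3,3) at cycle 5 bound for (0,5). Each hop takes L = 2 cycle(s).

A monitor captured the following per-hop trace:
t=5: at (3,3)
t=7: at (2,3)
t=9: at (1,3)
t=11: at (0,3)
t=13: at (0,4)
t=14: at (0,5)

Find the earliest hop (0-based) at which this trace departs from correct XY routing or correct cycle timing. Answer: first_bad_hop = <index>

first_bad_hop = 5

check 1→ d=(-1,0) cyc+2: ok
check 2→ d=(-1,0) cyc+2: ok
check 3→ d=(-1,0) cyc+2: ok
check 4→ d=(0,1) cyc+2: ok
check 5→ d=(0,1) cyc+1: BAD: Δcyc=1≠L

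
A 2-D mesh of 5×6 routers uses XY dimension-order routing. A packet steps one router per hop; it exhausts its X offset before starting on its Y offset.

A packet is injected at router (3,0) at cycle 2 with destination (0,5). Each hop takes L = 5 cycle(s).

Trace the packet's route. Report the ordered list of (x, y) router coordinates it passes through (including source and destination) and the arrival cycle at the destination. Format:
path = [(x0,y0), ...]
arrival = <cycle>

path = [(3,0), (2,0), (1,0), (0,0), (0,1), (0,2), (0,3), (0,4), (0,5)]
arrival = 42

hop 0: (3,0) @ cyc 2
hop 1: (2,0) @ cyc 7  [W]
hop 2: (1,0) @ cyc 12  [W]
hop 3: (0,0) @ cyc 17  [W]
hop 4: (0,1) @ cyc 22  [N]
hop 5: (0,2) @ cyc 27  [N]
hop 6: (0,3) @ cyc 32  [N]
hop 7: (0,4) @ cyc 37  [N]
hop 8: (0,5) @ cyc 42  [N]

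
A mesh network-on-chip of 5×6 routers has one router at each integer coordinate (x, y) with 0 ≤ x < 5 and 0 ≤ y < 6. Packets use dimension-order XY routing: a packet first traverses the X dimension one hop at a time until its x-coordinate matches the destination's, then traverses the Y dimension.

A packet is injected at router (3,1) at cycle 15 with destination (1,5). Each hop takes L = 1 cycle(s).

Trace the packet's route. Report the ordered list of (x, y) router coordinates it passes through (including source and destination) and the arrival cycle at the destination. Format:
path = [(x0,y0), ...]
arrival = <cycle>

path = [(3,1), (2,1), (1,1), (1,2), (1,3), (1,4), (1,5)]
arrival = 21

#0 — 3,1 | c15
#1 — 2,1 | c16 | W
#2 — 1,1 | c17 | W
#3 — 1,2 | c18 | N
#4 — 1,3 | c19 | N
#5 — 1,4 | c20 | N
#6 — 1,5 | c21 | N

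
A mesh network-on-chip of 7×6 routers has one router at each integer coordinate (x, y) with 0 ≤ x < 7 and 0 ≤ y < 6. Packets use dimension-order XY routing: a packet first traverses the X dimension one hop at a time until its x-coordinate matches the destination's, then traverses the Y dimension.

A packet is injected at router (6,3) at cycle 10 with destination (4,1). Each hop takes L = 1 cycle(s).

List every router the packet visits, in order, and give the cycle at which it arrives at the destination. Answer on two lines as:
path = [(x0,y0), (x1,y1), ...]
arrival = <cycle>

path = [(6,3), (5,3), (4,3), (4,2), (4,1)]
arrival = 14

#0 — 6,3 | c10
#1 — 5,3 | c11 | W
#2 — 4,3 | c12 | W
#3 — 4,2 | c13 | S
#4 — 4,1 | c14 | S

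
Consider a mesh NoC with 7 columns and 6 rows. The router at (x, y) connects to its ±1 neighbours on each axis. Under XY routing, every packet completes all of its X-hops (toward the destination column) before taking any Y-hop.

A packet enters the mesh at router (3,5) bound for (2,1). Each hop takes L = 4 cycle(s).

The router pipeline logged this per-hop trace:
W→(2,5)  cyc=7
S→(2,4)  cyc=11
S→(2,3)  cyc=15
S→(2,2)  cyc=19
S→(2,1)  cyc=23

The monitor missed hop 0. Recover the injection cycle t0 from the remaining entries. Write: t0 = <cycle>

cyc[1] = 7 and cyc[k] = t0 + k·L for every k.
t0 = cyc[1] − L = 7 − 4 = 3.

t0 = 3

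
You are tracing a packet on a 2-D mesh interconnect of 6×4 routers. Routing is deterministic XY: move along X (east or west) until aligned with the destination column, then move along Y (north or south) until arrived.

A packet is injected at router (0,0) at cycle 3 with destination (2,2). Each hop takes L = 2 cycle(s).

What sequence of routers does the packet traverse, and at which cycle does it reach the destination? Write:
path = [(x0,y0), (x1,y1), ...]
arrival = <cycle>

#0 — 0,0 | c3
#1 — 1,0 | c5 | E
#2 — 2,0 | c7 | E
#3 — 2,1 | c9 | N
#4 — 2,2 | c11 | N

path = [(0,0), (1,0), (2,0), (2,1), (2,2)]
arrival = 11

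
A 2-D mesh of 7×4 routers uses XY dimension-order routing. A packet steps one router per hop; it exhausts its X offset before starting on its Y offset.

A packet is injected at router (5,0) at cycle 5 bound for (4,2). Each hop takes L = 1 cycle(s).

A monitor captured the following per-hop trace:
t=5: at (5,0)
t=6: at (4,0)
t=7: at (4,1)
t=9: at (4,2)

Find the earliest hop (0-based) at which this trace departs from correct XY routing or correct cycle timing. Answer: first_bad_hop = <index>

[1] (-1,+0) / 1c ⇒ ok
[2] (+0,+1) / 1c ⇒ ok
[3] (+0,+1) / 2c ⇒ BAD: Δcyc=2≠L

first_bad_hop = 3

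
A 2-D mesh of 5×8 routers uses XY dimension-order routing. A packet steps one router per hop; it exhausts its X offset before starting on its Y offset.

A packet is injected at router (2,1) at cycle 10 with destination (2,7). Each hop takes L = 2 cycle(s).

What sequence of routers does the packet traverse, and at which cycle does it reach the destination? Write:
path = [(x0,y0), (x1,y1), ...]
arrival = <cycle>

#0 — 2,1 | c10
#1 — 2,2 | c12 | N
#2 — 2,3 | c14 | N
#3 — 2,4 | c16 | N
#4 — 2,5 | c18 | N
#5 — 2,6 | c20 | N
#6 — 2,7 | c22 | N

path = [(2,1), (2,2), (2,3), (2,4), (2,5), (2,6), (2,7)]
arrival = 22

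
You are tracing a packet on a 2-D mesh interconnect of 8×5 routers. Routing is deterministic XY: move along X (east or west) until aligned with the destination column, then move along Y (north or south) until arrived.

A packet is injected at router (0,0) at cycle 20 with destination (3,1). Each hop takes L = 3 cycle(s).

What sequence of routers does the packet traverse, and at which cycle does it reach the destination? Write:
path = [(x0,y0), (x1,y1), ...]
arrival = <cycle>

path = [(0,0), (1,0), (2,0), (3,0), (3,1)]
arrival = 32

t=20: at (0,0)
t=23: at (1,0) after E
t=26: at (2,0) after E
t=29: at (3,0) after E
t=32: at (3,1) after N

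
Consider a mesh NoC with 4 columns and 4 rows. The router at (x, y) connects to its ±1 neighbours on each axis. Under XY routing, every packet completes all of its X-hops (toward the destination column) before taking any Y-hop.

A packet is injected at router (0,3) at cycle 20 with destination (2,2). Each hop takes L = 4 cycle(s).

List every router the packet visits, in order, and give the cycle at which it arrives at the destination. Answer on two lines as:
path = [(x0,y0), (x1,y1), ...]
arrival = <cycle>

  0. router=(0,3) cycle=20 (inject)
  1. router=(1,3) cycle=24 dir=E
  2. router=(2,3) cycle=28 dir=E
  3. router=(2,2) cycle=32 dir=S

path = [(0,3), (1,3), (2,3), (2,2)]
arrival = 32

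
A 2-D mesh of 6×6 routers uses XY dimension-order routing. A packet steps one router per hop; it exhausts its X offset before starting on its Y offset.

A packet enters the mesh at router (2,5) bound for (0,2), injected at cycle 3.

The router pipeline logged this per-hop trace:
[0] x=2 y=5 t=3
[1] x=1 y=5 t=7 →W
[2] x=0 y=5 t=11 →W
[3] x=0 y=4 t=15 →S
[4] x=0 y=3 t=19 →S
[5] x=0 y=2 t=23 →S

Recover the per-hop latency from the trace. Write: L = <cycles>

cyc[1] − cyc[0] = 7 − 3 = 4.
Each hop adds L, hence L = 4.

L = 4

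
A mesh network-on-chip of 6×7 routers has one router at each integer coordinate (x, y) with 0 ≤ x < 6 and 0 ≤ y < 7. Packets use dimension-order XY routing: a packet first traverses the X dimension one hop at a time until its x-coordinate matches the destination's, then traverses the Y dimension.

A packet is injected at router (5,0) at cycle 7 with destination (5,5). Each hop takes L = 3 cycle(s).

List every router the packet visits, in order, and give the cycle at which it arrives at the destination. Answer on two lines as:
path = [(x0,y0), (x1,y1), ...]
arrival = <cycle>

path = [(5,0), (5,1), (5,2), (5,3), (5,4), (5,5)]
arrival = 22

  0. router=(5,0) cycle=7 (inject)
  1. router=(5,1) cycle=10 dir=N
  2. router=(5,2) cycle=13 dir=N
  3. router=(5,3) cycle=16 dir=N
  4. router=(5,4) cycle=19 dir=N
  5. router=(5,5) cycle=22 dir=N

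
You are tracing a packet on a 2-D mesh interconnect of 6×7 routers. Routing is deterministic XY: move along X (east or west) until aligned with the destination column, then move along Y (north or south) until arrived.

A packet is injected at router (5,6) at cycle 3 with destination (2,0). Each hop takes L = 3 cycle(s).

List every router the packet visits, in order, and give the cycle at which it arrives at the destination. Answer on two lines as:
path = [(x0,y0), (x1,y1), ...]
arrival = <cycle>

path = [(5,6), (4,6), (3,6), (2,6), (2,5), (2,4), (2,3), (2,2), (2,1), (2,0)]
arrival = 30

hop 0: (5,6) @ cyc 3
hop 1: (4,6) @ cyc 6  [W]
hop 2: (3,6) @ cyc 9  [W]
hop 3: (2,6) @ cyc 12  [W]
hop 4: (2,5) @ cyc 15  [S]
hop 5: (2,4) @ cyc 18  [S]
hop 6: (2,3) @ cyc 21  [S]
hop 7: (2,2) @ cyc 24  [S]
hop 8: (2,1) @ cyc 27  [S]
hop 9: (2,0) @ cyc 30  [S]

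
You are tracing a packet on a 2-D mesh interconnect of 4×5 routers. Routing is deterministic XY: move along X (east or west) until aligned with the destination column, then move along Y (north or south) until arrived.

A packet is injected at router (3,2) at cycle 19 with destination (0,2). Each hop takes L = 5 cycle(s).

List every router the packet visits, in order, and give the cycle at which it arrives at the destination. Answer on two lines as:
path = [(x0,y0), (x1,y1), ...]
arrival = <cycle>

path = [(3,2), (2,2), (1,2), (0,2)]
arrival = 34

#0 — 3,2 | c19
#1 — 2,2 | c24 | W
#2 — 1,2 | c29 | W
#3 — 0,2 | c34 | W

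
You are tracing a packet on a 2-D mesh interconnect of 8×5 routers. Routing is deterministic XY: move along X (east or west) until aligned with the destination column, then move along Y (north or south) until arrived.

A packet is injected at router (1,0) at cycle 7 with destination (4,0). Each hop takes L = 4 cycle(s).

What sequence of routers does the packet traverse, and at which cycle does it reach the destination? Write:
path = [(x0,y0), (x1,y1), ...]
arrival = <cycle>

src (1,0)  cyc=7
E→(2,0)  cyc=11
E→(3,0)  cyc=15
E→(4,0)  cyc=19

path = [(1,0), (2,0), (3,0), (4,0)]
arrival = 19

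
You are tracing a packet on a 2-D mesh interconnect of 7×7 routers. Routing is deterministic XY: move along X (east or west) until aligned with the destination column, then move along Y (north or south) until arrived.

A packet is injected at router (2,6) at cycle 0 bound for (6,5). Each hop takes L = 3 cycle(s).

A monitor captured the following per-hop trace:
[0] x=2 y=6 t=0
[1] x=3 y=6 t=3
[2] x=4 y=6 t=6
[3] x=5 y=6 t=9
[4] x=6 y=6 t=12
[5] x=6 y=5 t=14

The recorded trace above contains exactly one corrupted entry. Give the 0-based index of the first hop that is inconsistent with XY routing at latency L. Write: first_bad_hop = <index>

first_bad_hop = 5

  1: Δx=+1 Δy=+0 Δt=3 [ok]
  2: Δx=+1 Δy=+0 Δt=3 [ok]
  3: Δx=+1 Δy=+0 Δt=3 [ok]
  4: Δx=+1 Δy=+0 Δt=3 [ok]
  5: Δx=+0 Δy=-1 Δt=2 [BAD: Δcyc=2≠L]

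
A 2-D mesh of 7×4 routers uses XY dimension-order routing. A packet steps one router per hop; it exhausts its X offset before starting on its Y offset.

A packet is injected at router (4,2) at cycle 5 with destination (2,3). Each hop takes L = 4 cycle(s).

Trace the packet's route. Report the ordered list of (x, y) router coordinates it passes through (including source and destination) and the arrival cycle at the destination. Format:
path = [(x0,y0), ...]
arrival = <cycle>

path = [(4,2), (3,2), (2,2), (2,3)]
arrival = 17

t=5: at (4,2)
t=9: at (3,2) after W
t=13: at (2,2) after W
t=17: at (2,3) after N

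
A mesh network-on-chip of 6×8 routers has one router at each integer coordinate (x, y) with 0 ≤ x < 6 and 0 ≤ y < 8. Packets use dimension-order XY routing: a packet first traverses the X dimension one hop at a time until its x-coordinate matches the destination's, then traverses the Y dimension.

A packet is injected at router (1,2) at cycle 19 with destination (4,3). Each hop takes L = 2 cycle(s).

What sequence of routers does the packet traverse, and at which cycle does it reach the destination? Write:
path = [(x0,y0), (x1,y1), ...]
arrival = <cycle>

path = [(1,2), (2,2), (3,2), (4,2), (4,3)]
arrival = 27

src (1,2)  cyc=19
E→(2,2)  cyc=21
E→(3,2)  cyc=23
E→(4,2)  cyc=25
N→(4,3)  cyc=27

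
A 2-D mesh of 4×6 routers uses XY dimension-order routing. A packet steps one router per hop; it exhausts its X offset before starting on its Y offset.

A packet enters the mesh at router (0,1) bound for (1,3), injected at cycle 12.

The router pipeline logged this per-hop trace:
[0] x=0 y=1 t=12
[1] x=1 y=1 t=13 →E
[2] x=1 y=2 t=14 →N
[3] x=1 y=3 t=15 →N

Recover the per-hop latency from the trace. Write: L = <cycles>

L = 1

Δcyc across hop 0→1: 13 − 12 = 1.
One hop costs L cycles, so L = 1.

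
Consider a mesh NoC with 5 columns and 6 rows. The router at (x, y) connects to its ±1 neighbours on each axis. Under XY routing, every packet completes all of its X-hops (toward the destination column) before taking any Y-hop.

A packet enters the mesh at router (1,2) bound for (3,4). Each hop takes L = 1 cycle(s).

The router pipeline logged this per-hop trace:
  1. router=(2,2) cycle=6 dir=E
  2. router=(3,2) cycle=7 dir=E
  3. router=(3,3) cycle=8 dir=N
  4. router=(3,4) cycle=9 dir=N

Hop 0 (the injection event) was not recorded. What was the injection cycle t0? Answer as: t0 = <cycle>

t0 = 5

The first recorded entry is hop 1 at cycle 6.
So t0 = 6 − 1·1 = 5.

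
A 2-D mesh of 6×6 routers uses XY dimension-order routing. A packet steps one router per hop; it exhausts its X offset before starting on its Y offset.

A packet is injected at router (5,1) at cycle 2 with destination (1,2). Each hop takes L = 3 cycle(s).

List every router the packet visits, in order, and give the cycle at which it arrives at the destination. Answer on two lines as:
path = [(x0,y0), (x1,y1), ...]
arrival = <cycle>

#0 — 5,1 | c2
#1 — 4,1 | c5 | W
#2 — 3,1 | c8 | W
#3 — 2,1 | c11 | W
#4 — 1,1 | c14 | W
#5 — 1,2 | c17 | N

path = [(5,1), (4,1), (3,1), (2,1), (1,1), (1,2)]
arrival = 17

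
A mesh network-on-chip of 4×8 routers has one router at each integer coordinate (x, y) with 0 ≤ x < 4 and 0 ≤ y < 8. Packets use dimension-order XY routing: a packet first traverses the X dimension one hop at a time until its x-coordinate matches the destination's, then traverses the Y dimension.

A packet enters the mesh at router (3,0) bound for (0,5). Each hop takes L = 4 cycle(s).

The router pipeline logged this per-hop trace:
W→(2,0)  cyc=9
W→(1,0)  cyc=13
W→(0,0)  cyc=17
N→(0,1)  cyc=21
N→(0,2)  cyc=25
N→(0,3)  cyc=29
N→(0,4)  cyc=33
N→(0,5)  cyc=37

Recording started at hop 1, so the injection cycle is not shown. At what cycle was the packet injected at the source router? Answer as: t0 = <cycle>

t0 = 5

Hop 1 reached at cycle 9; hop k is at t0 + k·L.
t0 = cyc[1] − L = 9 − 4 = 5.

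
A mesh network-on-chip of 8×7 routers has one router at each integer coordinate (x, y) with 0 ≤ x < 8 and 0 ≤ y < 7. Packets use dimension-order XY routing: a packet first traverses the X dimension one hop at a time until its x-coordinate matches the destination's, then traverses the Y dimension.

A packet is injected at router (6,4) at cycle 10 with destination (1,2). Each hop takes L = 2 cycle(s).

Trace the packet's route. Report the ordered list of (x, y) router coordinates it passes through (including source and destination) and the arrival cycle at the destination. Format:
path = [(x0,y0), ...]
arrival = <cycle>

path = [(6,4), (5,4), (4,4), (3,4), (2,4), (1,4), (1,3), (1,2)]
arrival = 24

  0. router=(6,4) cycle=10 (inject)
  1. router=(5,4) cycle=12 dir=W
  2. router=(4,4) cycle=14 dir=W
  3. router=(3,4) cycle=16 dir=W
  4. router=(2,4) cycle=18 dir=W
  5. router=(1,4) cycle=20 dir=W
  6. router=(1,3) cycle=22 dir=S
  7. router=(1,2) cycle=24 dir=S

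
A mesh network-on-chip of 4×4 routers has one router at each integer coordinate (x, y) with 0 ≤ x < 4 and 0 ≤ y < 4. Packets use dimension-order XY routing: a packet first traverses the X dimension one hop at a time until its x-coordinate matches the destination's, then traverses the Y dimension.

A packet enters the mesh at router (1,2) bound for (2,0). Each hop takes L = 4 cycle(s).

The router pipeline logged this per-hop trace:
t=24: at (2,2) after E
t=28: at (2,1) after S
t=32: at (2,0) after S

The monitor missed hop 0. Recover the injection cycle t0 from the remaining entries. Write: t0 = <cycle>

cyc[1] = 24 and cyc[k] = t0 + k·L for every k.
Subtract one hop: t0 = 24 − 4 = 20.

t0 = 20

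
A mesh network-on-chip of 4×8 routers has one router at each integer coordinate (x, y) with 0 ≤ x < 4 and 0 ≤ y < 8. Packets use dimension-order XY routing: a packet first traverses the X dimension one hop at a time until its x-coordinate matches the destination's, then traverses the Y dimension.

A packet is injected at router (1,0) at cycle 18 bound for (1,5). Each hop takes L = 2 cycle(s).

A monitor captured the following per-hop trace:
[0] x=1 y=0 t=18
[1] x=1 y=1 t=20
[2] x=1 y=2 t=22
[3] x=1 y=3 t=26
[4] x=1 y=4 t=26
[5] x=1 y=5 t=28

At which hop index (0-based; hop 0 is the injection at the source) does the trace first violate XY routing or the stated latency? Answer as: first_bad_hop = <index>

first_bad_hop = 3

[1] (+0,+1) / 2c ⇒ ok
[2] (+0,+1) / 2c ⇒ ok
[3] (+0,+1) / 4c ⇒ BAD: Δcyc=4≠L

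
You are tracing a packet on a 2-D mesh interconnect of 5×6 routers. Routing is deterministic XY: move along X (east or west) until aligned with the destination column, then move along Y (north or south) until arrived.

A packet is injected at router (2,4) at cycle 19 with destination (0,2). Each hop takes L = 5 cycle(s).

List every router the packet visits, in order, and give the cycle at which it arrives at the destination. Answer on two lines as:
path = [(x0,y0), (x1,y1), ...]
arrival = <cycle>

hop 0: (2,4) @ cyc 19
hop 1: (1,4) @ cyc 24  [W]
hop 2: (0,4) @ cyc 29  [W]
hop 3: (0,3) @ cyc 34  [S]
hop 4: (0,2) @ cyc 39  [S]

path = [(2,4), (1,4), (0,4), (0,3), (0,2)]
arrival = 39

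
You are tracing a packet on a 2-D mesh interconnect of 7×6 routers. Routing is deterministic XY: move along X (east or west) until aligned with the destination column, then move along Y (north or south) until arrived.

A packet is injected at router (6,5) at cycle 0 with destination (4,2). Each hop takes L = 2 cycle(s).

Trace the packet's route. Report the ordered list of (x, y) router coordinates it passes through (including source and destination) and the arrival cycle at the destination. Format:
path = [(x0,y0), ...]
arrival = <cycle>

t=0: at (6,5)
t=2: at (5,5) after W
t=4: at (4,5) after W
t=6: at (4,4) after S
t=8: at (4,3) after S
t=10: at (4,2) after S

path = [(6,5), (5,5), (4,5), (4,4), (4,3), (4,2)]
arrival = 10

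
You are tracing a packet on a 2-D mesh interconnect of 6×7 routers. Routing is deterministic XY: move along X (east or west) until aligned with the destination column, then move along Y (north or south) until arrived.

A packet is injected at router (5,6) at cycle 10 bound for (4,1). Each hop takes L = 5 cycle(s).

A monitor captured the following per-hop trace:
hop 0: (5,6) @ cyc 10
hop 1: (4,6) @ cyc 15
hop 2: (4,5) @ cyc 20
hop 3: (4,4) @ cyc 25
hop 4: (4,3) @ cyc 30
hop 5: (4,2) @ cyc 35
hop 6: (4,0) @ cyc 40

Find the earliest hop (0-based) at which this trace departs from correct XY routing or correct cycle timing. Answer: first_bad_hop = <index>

hop 1: step (-1,+0), +5 cyc — ok
hop 2: step (+0,-1), +5 cyc — ok
hop 3: step (+0,-1), +5 cyc — ok
hop 4: step (+0,-1), +5 cyc — ok
hop 5: step (+0,-1), +5 cyc — ok
hop 6: step (+0,-2), +5 cyc — BAD: non-unit step

first_bad_hop = 6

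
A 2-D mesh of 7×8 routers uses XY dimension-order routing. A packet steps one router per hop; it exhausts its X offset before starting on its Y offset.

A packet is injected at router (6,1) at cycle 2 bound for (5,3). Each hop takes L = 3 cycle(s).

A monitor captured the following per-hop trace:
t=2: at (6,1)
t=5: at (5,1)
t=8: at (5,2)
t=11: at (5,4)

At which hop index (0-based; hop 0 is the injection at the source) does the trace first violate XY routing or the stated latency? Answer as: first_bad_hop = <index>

  1: Δx=-1 Δy=+0 Δt=3 [ok]
  2: Δx=+0 Δy=+1 Δt=3 [ok]
  3: Δx=+0 Δy=+2 Δt=3 [BAD: non-unit step]

first_bad_hop = 3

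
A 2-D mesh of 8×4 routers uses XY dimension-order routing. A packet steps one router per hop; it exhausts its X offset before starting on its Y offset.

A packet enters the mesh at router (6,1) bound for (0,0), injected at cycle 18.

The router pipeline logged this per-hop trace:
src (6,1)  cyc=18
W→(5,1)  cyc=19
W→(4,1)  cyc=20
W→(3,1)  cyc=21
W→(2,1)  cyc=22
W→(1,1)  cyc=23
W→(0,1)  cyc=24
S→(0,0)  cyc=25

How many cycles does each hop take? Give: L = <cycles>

Between hops 0 and 1 the cycle counter advances 19 − 18 = 1.
Each hop adds L, hence L = 1.

L = 1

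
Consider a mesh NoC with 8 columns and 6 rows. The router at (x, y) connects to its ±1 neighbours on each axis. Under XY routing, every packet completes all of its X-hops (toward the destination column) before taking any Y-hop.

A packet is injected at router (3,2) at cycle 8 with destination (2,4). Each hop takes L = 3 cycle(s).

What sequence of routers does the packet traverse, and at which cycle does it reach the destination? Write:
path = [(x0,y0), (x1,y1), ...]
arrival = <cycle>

path = [(3,2), (2,2), (2,3), (2,4)]
arrival = 17

[0] x=3 y=2 t=8
[1] x=2 y=2 t=11 →W
[2] x=2 y=3 t=14 →N
[3] x=2 y=4 t=17 →N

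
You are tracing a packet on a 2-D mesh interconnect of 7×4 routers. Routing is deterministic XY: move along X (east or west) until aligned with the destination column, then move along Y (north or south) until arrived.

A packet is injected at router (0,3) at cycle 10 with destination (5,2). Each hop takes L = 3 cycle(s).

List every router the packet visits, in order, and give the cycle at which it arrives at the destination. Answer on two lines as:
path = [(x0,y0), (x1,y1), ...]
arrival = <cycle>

[0] x=0 y=3 t=10
[1] x=1 y=3 t=13 →E
[2] x=2 y=3 t=16 →E
[3] x=3 y=3 t=19 →E
[4] x=4 y=3 t=22 →E
[5] x=5 y=3 t=25 →E
[6] x=5 y=2 t=28 →S

path = [(0,3), (1,3), (2,3), (3,3), (4,3), (5,3), (5,2)]
arrival = 28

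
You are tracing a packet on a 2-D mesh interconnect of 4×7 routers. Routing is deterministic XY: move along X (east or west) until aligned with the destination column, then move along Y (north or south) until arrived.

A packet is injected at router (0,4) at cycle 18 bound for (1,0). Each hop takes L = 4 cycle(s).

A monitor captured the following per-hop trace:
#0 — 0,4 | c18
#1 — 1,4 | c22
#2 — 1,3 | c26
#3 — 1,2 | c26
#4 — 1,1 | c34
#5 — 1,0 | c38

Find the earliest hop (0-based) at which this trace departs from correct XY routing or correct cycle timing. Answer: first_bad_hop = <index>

first_bad_hop = 3

hop 1: step (+1,+0), +4 cyc — ok
hop 2: step (+0,-1), +4 cyc — ok
hop 3: step (+0,-1), +0 cyc — BAD: Δcyc=0≠L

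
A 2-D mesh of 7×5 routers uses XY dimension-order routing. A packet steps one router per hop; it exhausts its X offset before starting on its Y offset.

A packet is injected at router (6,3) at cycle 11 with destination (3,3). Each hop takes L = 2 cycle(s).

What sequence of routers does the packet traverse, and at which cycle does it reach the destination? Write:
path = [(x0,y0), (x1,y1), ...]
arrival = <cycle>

path = [(6,3), (5,3), (4,3), (3,3)]
arrival = 17

#0 — 6,3 | c11
#1 — 5,3 | c13 | W
#2 — 4,3 | c15 | W
#3 — 3,3 | c17 | W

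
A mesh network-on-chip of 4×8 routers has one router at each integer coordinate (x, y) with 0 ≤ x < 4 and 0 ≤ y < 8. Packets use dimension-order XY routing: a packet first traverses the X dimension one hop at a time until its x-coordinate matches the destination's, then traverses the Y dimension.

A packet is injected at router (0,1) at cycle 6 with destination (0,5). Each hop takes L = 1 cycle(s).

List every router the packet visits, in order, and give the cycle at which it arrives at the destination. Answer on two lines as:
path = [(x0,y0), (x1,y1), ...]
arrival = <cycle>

path = [(0,1), (0,2), (0,3), (0,4), (0,5)]
arrival = 10

t=6: at (0,1)
t=7: at (0,2) after N
t=8: at (0,3) after N
t=9: at (0,4) after N
t=10: at (0,5) after N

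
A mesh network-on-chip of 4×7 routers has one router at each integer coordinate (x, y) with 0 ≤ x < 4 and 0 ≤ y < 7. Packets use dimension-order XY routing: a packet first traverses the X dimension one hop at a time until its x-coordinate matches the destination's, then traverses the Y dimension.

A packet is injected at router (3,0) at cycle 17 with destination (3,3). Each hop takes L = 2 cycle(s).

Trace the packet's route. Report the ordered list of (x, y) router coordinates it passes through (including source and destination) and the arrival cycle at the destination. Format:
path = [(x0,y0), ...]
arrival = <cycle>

path = [(3,0), (3,1), (3,2), (3,3)]
arrival = 23

t=17: at (3,0)
t=19: at (3,1) after N
t=21: at (3,2) after N
t=23: at (3,3) after N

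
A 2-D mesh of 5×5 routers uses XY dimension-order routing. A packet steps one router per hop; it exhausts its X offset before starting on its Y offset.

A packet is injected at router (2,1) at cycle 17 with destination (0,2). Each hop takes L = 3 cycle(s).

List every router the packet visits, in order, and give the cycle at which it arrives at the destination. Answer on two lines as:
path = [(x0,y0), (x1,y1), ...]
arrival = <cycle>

path = [(2,1), (1,1), (0,1), (0,2)]
arrival = 26

src (2,1)  cyc=17
W→(1,1)  cyc=20
W→(0,1)  cyc=23
N→(0,2)  cyc=26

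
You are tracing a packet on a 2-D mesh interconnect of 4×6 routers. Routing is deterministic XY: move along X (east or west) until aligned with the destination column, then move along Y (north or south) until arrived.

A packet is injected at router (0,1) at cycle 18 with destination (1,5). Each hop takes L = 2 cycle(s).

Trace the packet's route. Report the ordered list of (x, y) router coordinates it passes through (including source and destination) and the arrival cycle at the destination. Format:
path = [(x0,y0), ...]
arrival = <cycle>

#0 — 0,1 | c18
#1 — 1,1 | c20 | E
#2 — 1,2 | c22 | N
#3 — 1,3 | c24 | N
#4 — 1,4 | c26 | N
#5 — 1,5 | c28 | N

path = [(0,1), (1,1), (1,2), (1,3), (1,4), (1,5)]
arrival = 28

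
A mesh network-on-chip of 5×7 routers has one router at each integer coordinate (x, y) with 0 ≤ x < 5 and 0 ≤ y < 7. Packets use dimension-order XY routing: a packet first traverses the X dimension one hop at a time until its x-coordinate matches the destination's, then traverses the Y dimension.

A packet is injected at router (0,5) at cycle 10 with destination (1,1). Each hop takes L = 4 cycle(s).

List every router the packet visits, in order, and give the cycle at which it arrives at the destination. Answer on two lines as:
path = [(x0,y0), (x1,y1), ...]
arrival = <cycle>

path = [(0,5), (1,5), (1,4), (1,3), (1,2), (1,1)]
arrival = 30

t=10: at (0,5)
t=14: at (1,5) after E
t=18: at (1,4) after S
t=22: at (1,3) after S
t=26: at (1,2) after S
t=30: at (1,1) after S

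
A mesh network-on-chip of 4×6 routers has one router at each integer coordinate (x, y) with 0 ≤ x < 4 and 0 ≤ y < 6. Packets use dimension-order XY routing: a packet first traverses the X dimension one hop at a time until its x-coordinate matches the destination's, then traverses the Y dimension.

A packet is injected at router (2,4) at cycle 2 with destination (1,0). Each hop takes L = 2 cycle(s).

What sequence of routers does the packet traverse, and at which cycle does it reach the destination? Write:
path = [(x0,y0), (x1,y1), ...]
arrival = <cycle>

hop 0: (2,4) @ cyc 2
hop 1: (1,4) @ cyc 4  [W]
hop 2: (1,3) @ cyc 6  [S]
hop 3: (1,2) @ cyc 8  [S]
hop 4: (1,1) @ cyc 10  [S]
hop 5: (1,0) @ cyc 12  [S]

path = [(2,4), (1,4), (1,3), (1,2), (1,1), (1,0)]
arrival = 12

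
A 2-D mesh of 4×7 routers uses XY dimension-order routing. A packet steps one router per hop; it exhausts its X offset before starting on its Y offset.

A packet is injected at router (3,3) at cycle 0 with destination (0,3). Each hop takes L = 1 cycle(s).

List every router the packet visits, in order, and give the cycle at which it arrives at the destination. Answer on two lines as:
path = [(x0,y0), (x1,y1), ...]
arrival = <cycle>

  0. router=(3,3) cycle=0 (inject)
  1. router=(2,3) cycle=1 dir=W
  2. router=(1,3) cycle=2 dir=W
  3. router=(0,3) cycle=3 dir=W

path = [(3,3), (2,3), (1,3), (0,3)]
arrival = 3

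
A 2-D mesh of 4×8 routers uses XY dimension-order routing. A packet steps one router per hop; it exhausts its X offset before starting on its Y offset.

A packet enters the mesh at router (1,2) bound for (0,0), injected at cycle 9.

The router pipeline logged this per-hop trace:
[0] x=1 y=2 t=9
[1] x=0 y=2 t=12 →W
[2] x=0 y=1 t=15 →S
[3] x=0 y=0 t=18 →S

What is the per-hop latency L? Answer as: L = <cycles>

Between hops 0 and 1 the cycle counter advances 12 − 9 = 3.
Per-hop latency L = Δcyc = 3.

L = 3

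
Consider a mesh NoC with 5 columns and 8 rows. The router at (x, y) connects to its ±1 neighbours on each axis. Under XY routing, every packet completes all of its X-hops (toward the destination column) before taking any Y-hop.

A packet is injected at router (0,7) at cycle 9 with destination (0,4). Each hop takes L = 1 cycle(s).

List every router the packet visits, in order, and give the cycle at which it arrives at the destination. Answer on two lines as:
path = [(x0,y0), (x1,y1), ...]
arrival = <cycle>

  0. router=(0,7) cycle=9 (inject)
  1. router=(0,6) cycle=10 dir=S
  2. router=(0,5) cycle=11 dir=S
  3. router=(0,4) cycle=12 dir=S

path = [(0,7), (0,6), (0,5), (0,4)]
arrival = 12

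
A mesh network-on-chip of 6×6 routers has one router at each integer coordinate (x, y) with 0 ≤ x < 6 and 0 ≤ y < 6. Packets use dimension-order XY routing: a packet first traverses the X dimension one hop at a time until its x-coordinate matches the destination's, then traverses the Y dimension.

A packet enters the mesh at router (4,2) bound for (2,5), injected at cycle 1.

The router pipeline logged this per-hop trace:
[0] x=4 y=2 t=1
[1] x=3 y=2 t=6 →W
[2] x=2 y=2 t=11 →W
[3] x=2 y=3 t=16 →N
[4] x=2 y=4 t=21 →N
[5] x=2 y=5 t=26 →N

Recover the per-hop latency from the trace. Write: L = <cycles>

cyc[1] − cyc[0] = 6 − 1 = 5.
One hop costs L cycles, so L = 5.

L = 5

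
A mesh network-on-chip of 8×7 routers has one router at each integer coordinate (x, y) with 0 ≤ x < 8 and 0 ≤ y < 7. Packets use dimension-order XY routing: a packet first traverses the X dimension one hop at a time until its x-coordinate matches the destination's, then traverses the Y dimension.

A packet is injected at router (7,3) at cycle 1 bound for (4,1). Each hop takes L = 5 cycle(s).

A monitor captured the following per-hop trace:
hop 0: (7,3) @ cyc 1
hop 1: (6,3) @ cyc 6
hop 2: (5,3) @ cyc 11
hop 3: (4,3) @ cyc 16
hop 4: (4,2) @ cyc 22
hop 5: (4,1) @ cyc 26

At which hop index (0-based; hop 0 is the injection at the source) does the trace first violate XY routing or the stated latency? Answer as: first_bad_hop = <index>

first_bad_hop = 4

  1: Δx=-1 Δy=+0 Δt=5 [ok]
  2: Δx=-1 Δy=+0 Δt=5 [ok]
  3: Δx=-1 Δy=+0 Δt=5 [ok]
  4: Δx=+0 Δy=-1 Δt=6 [BAD: Δcyc=6≠L]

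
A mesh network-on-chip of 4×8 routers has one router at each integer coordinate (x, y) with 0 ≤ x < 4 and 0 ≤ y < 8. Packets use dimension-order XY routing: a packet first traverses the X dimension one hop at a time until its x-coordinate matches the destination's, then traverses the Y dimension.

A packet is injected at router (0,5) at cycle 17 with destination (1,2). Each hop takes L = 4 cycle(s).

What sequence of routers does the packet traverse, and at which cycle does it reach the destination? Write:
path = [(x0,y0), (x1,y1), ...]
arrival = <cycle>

path = [(0,5), (1,5), (1,4), (1,3), (1,2)]
arrival = 33

[0] x=0 y=5 t=17
[1] x=1 y=5 t=21 →E
[2] x=1 y=4 t=25 →S
[3] x=1 y=3 t=29 →S
[4] x=1 y=2 t=33 →S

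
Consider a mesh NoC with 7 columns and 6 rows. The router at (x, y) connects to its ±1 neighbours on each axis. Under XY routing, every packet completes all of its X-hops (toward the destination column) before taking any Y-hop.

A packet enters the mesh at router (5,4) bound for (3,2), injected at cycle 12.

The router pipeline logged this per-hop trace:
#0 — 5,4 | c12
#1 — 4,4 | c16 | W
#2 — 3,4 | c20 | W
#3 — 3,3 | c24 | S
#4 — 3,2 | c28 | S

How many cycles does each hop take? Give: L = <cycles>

L = 4

cyc[1] − cyc[0] = 16 − 12 = 4.
Per-hop latency L = Δcyc = 4.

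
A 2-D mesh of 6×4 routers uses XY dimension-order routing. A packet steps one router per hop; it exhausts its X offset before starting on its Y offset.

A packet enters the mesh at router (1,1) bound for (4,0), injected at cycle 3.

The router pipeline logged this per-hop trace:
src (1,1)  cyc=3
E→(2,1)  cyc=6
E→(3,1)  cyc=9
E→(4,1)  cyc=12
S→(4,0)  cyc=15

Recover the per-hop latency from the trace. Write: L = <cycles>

L = 3

cyc[1] − cyc[0] = 6 − 3 = 3.
That increment is L by definition: L = 3.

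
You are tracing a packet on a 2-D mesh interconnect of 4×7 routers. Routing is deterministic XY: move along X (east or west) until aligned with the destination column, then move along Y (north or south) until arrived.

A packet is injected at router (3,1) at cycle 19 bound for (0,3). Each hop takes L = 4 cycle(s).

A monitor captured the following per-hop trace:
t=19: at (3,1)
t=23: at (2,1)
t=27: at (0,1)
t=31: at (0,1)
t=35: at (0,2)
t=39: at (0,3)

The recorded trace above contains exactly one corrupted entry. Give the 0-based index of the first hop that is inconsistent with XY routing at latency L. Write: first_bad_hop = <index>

  1: Δx=-1 Δy=+0 Δt=4 [ok]
  2: Δx=-2 Δy=+0 Δt=4 [BAD: non-unit step]

first_bad_hop = 2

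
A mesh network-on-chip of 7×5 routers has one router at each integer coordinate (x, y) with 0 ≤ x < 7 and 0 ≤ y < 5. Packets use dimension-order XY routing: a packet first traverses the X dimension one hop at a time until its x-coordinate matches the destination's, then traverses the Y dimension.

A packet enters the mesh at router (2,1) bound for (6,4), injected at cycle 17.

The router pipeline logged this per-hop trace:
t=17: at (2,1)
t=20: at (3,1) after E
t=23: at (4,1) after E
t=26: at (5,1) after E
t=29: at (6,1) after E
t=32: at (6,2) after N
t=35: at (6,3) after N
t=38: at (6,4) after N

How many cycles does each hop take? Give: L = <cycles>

L = 3

Δcyc across hop 0→1: 20 − 17 = 3.
Per-hop latency L = Δcyc = 3.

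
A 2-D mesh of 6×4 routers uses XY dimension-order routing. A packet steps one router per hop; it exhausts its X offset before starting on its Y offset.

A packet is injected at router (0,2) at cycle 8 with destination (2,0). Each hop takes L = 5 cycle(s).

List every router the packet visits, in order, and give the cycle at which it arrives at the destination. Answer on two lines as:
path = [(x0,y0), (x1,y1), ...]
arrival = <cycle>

t=8: at (0,2)
t=13: at (1,2) after E
t=18: at (2,2) after E
t=23: at (2,1) after S
t=28: at (2,0) after S

path = [(0,2), (1,2), (2,2), (2,1), (2,0)]
arrival = 28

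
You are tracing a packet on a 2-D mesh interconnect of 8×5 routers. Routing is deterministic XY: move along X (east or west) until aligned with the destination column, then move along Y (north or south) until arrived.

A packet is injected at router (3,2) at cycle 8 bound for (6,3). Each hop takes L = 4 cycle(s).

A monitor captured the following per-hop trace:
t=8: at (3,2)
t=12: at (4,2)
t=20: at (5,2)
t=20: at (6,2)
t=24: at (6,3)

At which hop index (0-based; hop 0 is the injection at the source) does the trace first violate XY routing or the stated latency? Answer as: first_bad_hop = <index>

first_bad_hop = 2

check 1→ d=(1,0) cyc+4: ok
check 2→ d=(1,0) cyc+8: BAD: Δcyc=8≠L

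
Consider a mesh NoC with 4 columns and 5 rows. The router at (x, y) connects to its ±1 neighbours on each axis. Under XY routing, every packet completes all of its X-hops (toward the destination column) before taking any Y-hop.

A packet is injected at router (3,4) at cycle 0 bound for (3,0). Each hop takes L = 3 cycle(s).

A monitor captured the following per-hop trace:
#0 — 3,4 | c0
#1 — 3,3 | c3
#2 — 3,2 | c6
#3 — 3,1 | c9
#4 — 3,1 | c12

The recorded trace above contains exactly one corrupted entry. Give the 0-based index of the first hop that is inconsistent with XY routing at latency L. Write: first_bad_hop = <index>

first_bad_hop = 4

check 1→ d=(0,-1) cyc+3: ok
check 2→ d=(0,-1) cyc+3: ok
check 3→ d=(0,-1) cyc+3: ok
check 4→ d=(0,0) cyc+3: BAD: non-unit step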